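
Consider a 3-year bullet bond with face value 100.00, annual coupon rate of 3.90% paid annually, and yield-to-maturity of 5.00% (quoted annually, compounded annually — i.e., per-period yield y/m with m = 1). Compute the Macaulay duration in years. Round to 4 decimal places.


Answer: Macaulay duration = 2.8870 years

Derivation:
Coupon per period c = face * coupon_rate / m = 3.900000
Periods per year m = 1; per-period yield y/m = 0.050000
Number of cashflows N = 3
Cashflows (t years, CF_t, discount factor 1/(1+y/m)^(m*t), PV):
  t = 1.0000: CF_t = 3.900000, DF = 0.952381, PV = 3.714286
  t = 2.0000: CF_t = 3.900000, DF = 0.907029, PV = 3.537415
  t = 3.0000: CF_t = 103.900000, DF = 0.863838, PV = 89.752726
Price P = sum_t PV_t = 97.004427
Macaulay numerator sum_t t * PV_t:
  t * PV_t at t = 1.0000: 3.714286
  t * PV_t at t = 2.0000: 7.074830
  t * PV_t at t = 3.0000: 269.258179
Macaulay duration D = (sum_t t * PV_t) / P = 280.047295 / 97.004427 = 2.886954


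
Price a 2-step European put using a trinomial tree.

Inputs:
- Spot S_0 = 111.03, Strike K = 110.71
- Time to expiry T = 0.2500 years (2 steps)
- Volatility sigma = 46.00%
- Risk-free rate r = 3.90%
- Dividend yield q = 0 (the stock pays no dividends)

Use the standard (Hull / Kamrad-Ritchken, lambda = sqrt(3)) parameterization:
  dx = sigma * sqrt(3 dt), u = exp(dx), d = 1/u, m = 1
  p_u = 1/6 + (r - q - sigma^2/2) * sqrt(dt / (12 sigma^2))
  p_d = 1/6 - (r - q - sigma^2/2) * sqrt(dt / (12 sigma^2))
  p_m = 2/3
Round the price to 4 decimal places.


Answer: Price = V(0,0) = 8.0046

Derivation:
dt = T/N = 0.125000; dx = sigma*sqrt(3*dt) = 0.281691
u = exp(dx) = 1.325370; d = 1/u = 0.754507
p_u = 0.151845, p_m = 0.666667, p_d = 0.181488
Discount per step: exp(-r*dt) = 0.995137
Stock lattice S(k, j) with j the centered position index:
  k=0: S(0,+0) = 111.0300
  k=1: S(1,-1) = 83.7729; S(1,+0) = 111.0300; S(1,+1) = 147.1558
  k=2: S(2,-2) = 63.2072; S(2,-1) = 83.7729; S(2,+0) = 111.0300; S(2,+1) = 147.1558; S(2,+2) = 195.0358
Terminal payoffs V(N, j) = max(K - S_T, 0):
  V(2,-2) = 47.502827; V(2,-1) = 26.937138; V(2,+0) = 0.000000; V(2,+1) = 0.000000; V(2,+2) = 0.000000
Backward induction: V(k, j) = exp(-r*dt) * [p_u * V(k+1, j+1) + p_m * V(k+1, j) + p_d * V(k+1, j-1)]
  V(1,-1) = exp(-r*dt) * [p_u*0.000000 + p_m*26.937138 + p_d*47.502827] = 26.450019
  V(1,+0) = exp(-r*dt) * [p_u*0.000000 + p_m*0.000000 + p_d*26.937138] = 4.864989
  V(1,+1) = exp(-r*dt) * [p_u*0.000000 + p_m*0.000000 + p_d*0.000000] = 0.000000
  V(0,+0) = exp(-r*dt) * [p_u*0.000000 + p_m*4.864989 + p_d*26.450019] = 8.004565


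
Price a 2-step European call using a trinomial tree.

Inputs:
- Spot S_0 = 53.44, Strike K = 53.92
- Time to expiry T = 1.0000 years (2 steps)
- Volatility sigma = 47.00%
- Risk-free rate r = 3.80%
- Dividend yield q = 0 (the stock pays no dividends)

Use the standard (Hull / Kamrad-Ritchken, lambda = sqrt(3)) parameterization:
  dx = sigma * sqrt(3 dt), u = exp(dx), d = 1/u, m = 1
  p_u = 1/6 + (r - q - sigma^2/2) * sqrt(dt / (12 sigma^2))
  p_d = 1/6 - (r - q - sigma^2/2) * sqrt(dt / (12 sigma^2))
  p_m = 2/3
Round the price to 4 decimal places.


dt = T/N = 0.500000; dx = sigma*sqrt(3*dt) = 0.575630
u = exp(dx) = 1.778251; d = 1/u = 0.562350
p_u = 0.135201, p_m = 0.666667, p_d = 0.198132
Discount per step: exp(-r*dt) = 0.981179
Stock lattice S(k, j) with j the centered position index:
  k=0: S(0,+0) = 53.4400
  k=1: S(1,-1) = 30.0520; S(1,+0) = 53.4400; S(1,+1) = 95.0297
  k=2: S(2,-2) = 16.8998; S(2,-1) = 30.0520; S(2,+0) = 53.4400; S(2,+1) = 95.0297; S(2,+2) = 168.9866
Terminal payoffs V(N, j) = max(S_T - K, 0):
  V(2,-2) = 0.000000; V(2,-1) = 0.000000; V(2,+0) = 0.000000; V(2,+1) = 41.109714; V(2,+2) = 115.066648
Backward induction: V(k, j) = exp(-r*dt) * [p_u * V(k+1, j+1) + p_m * V(k+1, j) + p_d * V(k+1, j-1)]
  V(1,-1) = exp(-r*dt) * [p_u*0.000000 + p_m*0.000000 + p_d*0.000000] = 0.000000
  V(1,+0) = exp(-r*dt) * [p_u*41.109714 + p_m*0.000000 + p_d*0.000000] = 5.453474
  V(1,+1) = exp(-r*dt) * [p_u*115.066648 + p_m*41.109714 + p_d*0.000000] = 42.155016
  V(0,+0) = exp(-r*dt) * [p_u*42.155016 + p_m*5.453474 + p_d*0.000000] = 9.159364

Answer: Price = V(0,0) = 9.1594


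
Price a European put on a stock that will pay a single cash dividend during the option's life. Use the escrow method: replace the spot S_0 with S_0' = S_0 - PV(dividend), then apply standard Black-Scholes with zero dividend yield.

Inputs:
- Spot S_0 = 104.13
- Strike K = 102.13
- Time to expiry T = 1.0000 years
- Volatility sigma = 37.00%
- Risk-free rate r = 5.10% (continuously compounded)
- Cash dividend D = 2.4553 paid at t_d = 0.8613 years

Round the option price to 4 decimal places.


PV(D) = D * exp(-r * t_d) = 2.4553 * 0.95702449 = 2.34978222
S_0' = S_0 - PV(D) = 104.1300 - 2.34978222 = 101.78021778
d1 = (ln(S_0'/K) + (r + sigma^2/2)*T) / (sigma*sqrt(T)) = 0.31356554
d2 = d1 - sigma*sqrt(T) = -0.05643446
exp(-rT) = 0.95027867
N(-d1) = 0.37692552; N(-d2) = 0.52250215
P = K * exp(-rT) * N(-d2) - S_0' * N(-d1) = 102.1300 * 0.95027867 * 0.52250215 - 101.78021778 * 0.37692552 = 12.3463

Answer: Price = 12.3463


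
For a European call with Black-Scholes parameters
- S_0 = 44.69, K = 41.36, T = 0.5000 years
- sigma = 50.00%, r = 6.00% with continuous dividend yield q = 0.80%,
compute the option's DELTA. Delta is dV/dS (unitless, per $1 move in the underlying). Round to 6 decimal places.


Answer: Delta = 0.677869

Derivation:
d1 = 0.4693365618; d2 = 0.1157831712
phi(d1) = 0.3573366525; exp(-qT) = 0.9960079893; exp(-rT) = 0.9704455335
N(d1) = 0.6805854573
Delta = exp(-qT) * N(d1) = 0.9960079893 * 0.6805854573 = 0.677869


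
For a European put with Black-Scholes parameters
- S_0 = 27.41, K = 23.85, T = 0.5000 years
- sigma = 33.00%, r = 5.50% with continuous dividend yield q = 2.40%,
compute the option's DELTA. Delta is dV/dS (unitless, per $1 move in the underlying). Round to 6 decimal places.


Answer: Delta = -0.215299

Derivation:
d1 = 0.7793117816; d2 = 0.5459665438
phi(d1) = 0.2944629885; exp(-qT) = 0.9880717129; exp(-rT) = 0.9728746826
N(-d1) = 0.2178980381
Delta = -exp(-qT) * N(-d1) = -0.9880717129 * 0.2178980381 = -0.215299


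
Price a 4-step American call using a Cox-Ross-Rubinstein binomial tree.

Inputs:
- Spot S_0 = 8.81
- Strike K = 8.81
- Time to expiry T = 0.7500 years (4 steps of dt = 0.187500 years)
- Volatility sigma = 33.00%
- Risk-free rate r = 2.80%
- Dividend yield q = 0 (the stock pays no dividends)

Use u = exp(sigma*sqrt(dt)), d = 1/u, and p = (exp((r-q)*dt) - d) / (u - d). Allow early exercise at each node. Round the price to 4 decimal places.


Answer: Price = V(0,0) = 1.0252

Derivation:
dt = T/N = 0.187500
u = exp(sigma*sqrt(dt)) = 1.153608; d = 1/u = 0.866846
p = (exp((r-q)*dt) - d) / (u - d) = 0.482693
Discount per step: exp(-r*dt) = 0.994764
Stock lattice S(k, i) with i counting down-moves:
  k=0: S(0,0) = 8.8100
  k=1: S(1,0) = 10.1633; S(1,1) = 7.6369
  k=2: S(2,0) = 11.7244; S(2,1) = 8.8100; S(2,2) = 6.6200
  k=3: S(3,0) = 13.5254; S(3,1) = 10.1633; S(3,2) = 7.6369; S(3,3) = 5.7385
  k=4: S(4,0) = 15.6030; S(4,1) = 11.7244; S(4,2) = 8.8100; S(4,3) = 6.6200; S(4,4) = 4.9744
Terminal payoffs V(N, i) = max(S_T - K, 0):
  V(4,0) = 6.793016; V(4,1) = 2.914443; V(4,2) = 0.000000; V(4,3) = 0.000000; V(4,4) = 0.000000
Backward induction: V(k, i) = exp(-r*dt) * [p * V(k+1, i) + (1-p) * V(k+1, i+1)]; then take max(V_cont, immediate exercise) for American.
  V(3,0) = exp(-r*dt) * [p*6.793016 + (1-p)*2.914443] = 4.761540; exercise = 4.715408; V(3,0) = max -> 4.761540
  V(3,1) = exp(-r*dt) * [p*2.914443 + (1-p)*0.000000] = 1.399415; exercise = 1.353284; V(3,1) = max -> 1.399415
  V(3,2) = exp(-r*dt) * [p*0.000000 + (1-p)*0.000000] = 0.000000; exercise = 0.000000; V(3,2) = max -> 0.000000
  V(3,3) = exp(-r*dt) * [p*0.000000 + (1-p)*0.000000] = 0.000000; exercise = 0.000000; V(3,3) = max -> 0.000000
  V(2,0) = exp(-r*dt) * [p*4.761540 + (1-p)*1.399415] = 3.006464; exercise = 2.914443; V(2,0) = max -> 3.006464
  V(2,1) = exp(-r*dt) * [p*1.399415 + (1-p)*0.000000] = 0.671951; exercise = 0.000000; V(2,1) = max -> 0.671951
  V(2,2) = exp(-r*dt) * [p*0.000000 + (1-p)*0.000000] = 0.000000; exercise = 0.000000; V(2,2) = max -> 0.000000
  V(1,0) = exp(-r*dt) * [p*3.006464 + (1-p)*0.671951] = 1.789386; exercise = 1.353284; V(1,0) = max -> 1.789386
  V(1,1) = exp(-r*dt) * [p*0.671951 + (1-p)*0.000000] = 0.322648; exercise = 0.000000; V(1,1) = max -> 0.322648
  V(0,0) = exp(-r*dt) * [p*1.789386 + (1-p)*0.322648] = 1.025235; exercise = 0.000000; V(0,0) = max -> 1.025235


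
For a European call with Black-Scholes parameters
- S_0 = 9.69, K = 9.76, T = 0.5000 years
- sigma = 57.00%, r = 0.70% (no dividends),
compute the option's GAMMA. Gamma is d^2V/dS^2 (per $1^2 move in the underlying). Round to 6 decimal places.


d1 = 0.1923504752; d2 = -0.2107003900
phi(d1) = 0.3916299517; exp(-qT) = 1.0000000000; exp(-rT) = 0.9965061179
Gamma = exp(-qT) * phi(d1) / (S * sigma * sqrt(T)) = 1.0000000000 * 0.3916299517 / (9.6900 * 0.5700 * 0.7071067812) = 0.100275

Answer: Gamma = 0.100275


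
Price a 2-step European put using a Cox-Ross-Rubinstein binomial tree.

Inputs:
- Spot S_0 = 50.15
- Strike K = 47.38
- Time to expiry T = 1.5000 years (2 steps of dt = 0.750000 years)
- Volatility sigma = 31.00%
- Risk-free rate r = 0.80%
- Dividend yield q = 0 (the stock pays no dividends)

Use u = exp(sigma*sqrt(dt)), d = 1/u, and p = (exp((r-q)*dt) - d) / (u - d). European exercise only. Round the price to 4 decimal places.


dt = T/N = 0.750000
u = exp(sigma*sqrt(dt)) = 1.307959; d = 1/u = 0.764550
p = (exp((r-q)*dt) - d) / (u - d) = 0.444358
Discount per step: exp(-r*dt) = 0.994018
Stock lattice S(k, i) with i counting down-moves:
  k=0: S(0,0) = 50.1500
  k=1: S(1,0) = 65.5941; S(1,1) = 38.3422
  k=2: S(2,0) = 85.7944; S(2,1) = 50.1500; S(2,2) = 29.3145
Terminal payoffs V(N, i) = max(K - S_T, 0):
  V(2,0) = 0.000000; V(2,1) = 0.000000; V(2,2) = 18.065486
Backward induction: V(k, i) = exp(-r*dt) * [p * V(k+1, i) + (1-p) * V(k+1, i+1)].
  V(1,0) = exp(-r*dt) * [p*0.000000 + (1-p)*0.000000] = 0.000000
  V(1,1) = exp(-r*dt) * [p*0.000000 + (1-p)*18.065486] = 9.977898
  V(0,0) = exp(-r*dt) * [p*0.000000 + (1-p)*9.977898] = 5.510975

Answer: Price = V(0,0) = 5.5110


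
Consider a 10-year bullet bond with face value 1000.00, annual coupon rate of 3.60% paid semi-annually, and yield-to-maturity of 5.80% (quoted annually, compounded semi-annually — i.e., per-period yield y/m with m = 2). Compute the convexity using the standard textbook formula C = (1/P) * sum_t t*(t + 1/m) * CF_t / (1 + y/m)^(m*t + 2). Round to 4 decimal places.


Answer: Convexity = 77.2684

Derivation:
Coupon per period c = face * coupon_rate / m = 18.000000
Periods per year m = 2; per-period yield y/m = 0.029000
Number of cashflows N = 20
Cashflows (t years, CF_t, discount factor 1/(1+y/m)^(m*t), PV):
  t = 0.5000: CF_t = 18.000000, DF = 0.971817, PV = 17.492711
  t = 1.0000: CF_t = 18.000000, DF = 0.944429, PV = 16.999720
  t = 1.5000: CF_t = 18.000000, DF = 0.917812, PV = 16.520621
  t = 2.0000: CF_t = 18.000000, DF = 0.891946, PV = 16.055026
  t = 2.5000: CF_t = 18.000000, DF = 0.866808, PV = 15.602552
  t = 3.0000: CF_t = 18.000000, DF = 0.842379, PV = 15.162830
  t = 3.5000: CF_t = 18.000000, DF = 0.818639, PV = 14.735500
  t = 4.0000: CF_t = 18.000000, DF = 0.795567, PV = 14.320214
  t = 4.5000: CF_t = 18.000000, DF = 0.773146, PV = 13.916632
  t = 5.0000: CF_t = 18.000000, DF = 0.751357, PV = 13.524423
  t = 5.5000: CF_t = 18.000000, DF = 0.730182, PV = 13.143269
  t = 6.0000: CF_t = 18.000000, DF = 0.709603, PV = 12.772856
  t = 6.5000: CF_t = 18.000000, DF = 0.689605, PV = 12.412882
  t = 7.0000: CF_t = 18.000000, DF = 0.670170, PV = 12.063054
  t = 7.5000: CF_t = 18.000000, DF = 0.651282, PV = 11.723084
  t = 8.0000: CF_t = 18.000000, DF = 0.632928, PV = 11.392696
  t = 8.5000: CF_t = 18.000000, DF = 0.615090, PV = 11.071619
  t = 9.0000: CF_t = 18.000000, DF = 0.597755, PV = 10.759591
  t = 9.5000: CF_t = 18.000000, DF = 0.580909, PV = 10.456357
  t = 10.0000: CF_t = 1018.000000, DF = 0.564537, PV = 574.698790
Price P = sum_t PV_t = 834.824426
Convexity numerator sum_t t*(t + 1/m) * CF_t / (1+y/m)^(m*t + 2):
  t = 0.5000: term = 8.260311
  t = 1.0000: term = 24.082539
  t = 1.5000: term = 46.807655
  t = 2.0000: term = 75.814148
  t = 2.5000: term = 110.516251
  t = 3.0000: term = 150.362247
  t = 3.5000: term = 194.832843
  t = 4.0000: term = 243.439621
  t = 4.5000: term = 295.723543
  t = 5.0000: term = 351.253533
  t = 5.5000: term = 409.625112
  t = 6.0000: term = 470.459091
  t = 6.5000: term = 533.400330
  t = 7.0000: term = 598.116540
  t = 7.5000: term = 664.297143
  t = 8.0000: term = 731.652182
  t = 8.5000: term = 799.911278
  t = 9.0000: term = 868.822630
  t = 9.5000: term = 938.152068
  t = 10.0000: term = 56990.023007
Convexity = (1/P) * sum = 64505.552073 / 834.824426 = 77.268405


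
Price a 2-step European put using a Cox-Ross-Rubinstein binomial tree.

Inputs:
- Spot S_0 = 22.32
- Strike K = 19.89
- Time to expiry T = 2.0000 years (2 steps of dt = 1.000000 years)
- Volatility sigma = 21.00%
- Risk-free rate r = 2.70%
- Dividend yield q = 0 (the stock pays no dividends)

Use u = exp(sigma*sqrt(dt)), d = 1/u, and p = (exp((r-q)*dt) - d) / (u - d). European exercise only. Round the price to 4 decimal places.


Answer: Price = V(0,0) = 1.1770

Derivation:
dt = T/N = 1.000000
u = exp(sigma*sqrt(dt)) = 1.233678; d = 1/u = 0.810584
p = (exp((r-q)*dt) - d) / (u - d) = 0.512377
Discount per step: exp(-r*dt) = 0.973361
Stock lattice S(k, i) with i counting down-moves:
  k=0: S(0,0) = 22.3200
  k=1: S(1,0) = 27.5357; S(1,1) = 18.0922
  k=2: S(2,0) = 33.9702; S(2,1) = 22.3200; S(2,2) = 14.6653
Terminal payoffs V(N, i) = max(K - S_T, 0):
  V(2,0) = 0.000000; V(2,1) = 0.000000; V(2,2) = 5.224715
Backward induction: V(k, i) = exp(-r*dt) * [p * V(k+1, i) + (1-p) * V(k+1, i+1)].
  V(1,0) = exp(-r*dt) * [p*0.000000 + (1-p)*0.000000] = 0.000000
  V(1,1) = exp(-r*dt) * [p*0.000000 + (1-p)*5.224715] = 2.479824
  V(0,0) = exp(-r*dt) * [p*0.000000 + (1-p)*2.479824] = 1.177007


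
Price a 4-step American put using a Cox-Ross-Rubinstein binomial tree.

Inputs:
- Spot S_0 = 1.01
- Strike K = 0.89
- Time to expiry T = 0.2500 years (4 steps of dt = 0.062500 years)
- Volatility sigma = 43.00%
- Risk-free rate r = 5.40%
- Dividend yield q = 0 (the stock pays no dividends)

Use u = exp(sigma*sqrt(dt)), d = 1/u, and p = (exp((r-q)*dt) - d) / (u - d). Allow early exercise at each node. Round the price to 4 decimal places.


Answer: Price = V(0,0) = 0.0355

Derivation:
dt = T/N = 0.062500
u = exp(sigma*sqrt(dt)) = 1.113491; d = 1/u = 0.898077
p = (exp((r-q)*dt) - d) / (u - d) = 0.488845
Discount per step: exp(-r*dt) = 0.996631
Stock lattice S(k, i) with i counting down-moves:
  k=0: S(0,0) = 1.0100
  k=1: S(1,0) = 1.1246; S(1,1) = 0.9071
  k=2: S(2,0) = 1.2523; S(2,1) = 1.0100; S(2,2) = 0.8146
  k=3: S(3,0) = 1.3944; S(3,1) = 1.1246; S(3,2) = 0.9071; S(3,3) = 0.7316
  k=4: S(4,0) = 1.5526; S(4,1) = 1.2523; S(4,2) = 1.0100; S(4,3) = 0.8146; S(4,4) = 0.6570
Terminal payoffs V(N, i) = max(K - S_T, 0):
  V(4,0) = 0.000000; V(4,1) = 0.000000; V(4,2) = 0.000000; V(4,3) = 0.075393; V(4,4) = 0.232986
Backward induction: V(k, i) = exp(-r*dt) * [p * V(k+1, i) + (1-p) * V(k+1, i+1)]; then take max(V_cont, immediate exercise) for American.
  V(3,0) = exp(-r*dt) * [p*0.000000 + (1-p)*0.000000] = 0.000000; exercise = 0.000000; V(3,0) = max -> 0.000000
  V(3,1) = exp(-r*dt) * [p*0.000000 + (1-p)*0.000000] = 0.000000; exercise = 0.000000; V(3,1) = max -> 0.000000
  V(3,2) = exp(-r*dt) * [p*0.000000 + (1-p)*0.075393] = 0.038408; exercise = 0.000000; V(3,2) = max -> 0.038408
  V(3,3) = exp(-r*dt) * [p*0.075393 + (1-p)*0.232986] = 0.155422; exercise = 0.158421; V(3,3) = max -> 0.158421
  V(2,0) = exp(-r*dt) * [p*0.000000 + (1-p)*0.000000] = 0.000000; exercise = 0.000000; V(2,0) = max -> 0.000000
  V(2,1) = exp(-r*dt) * [p*0.000000 + (1-p)*0.038408] = 0.019566; exercise = 0.000000; V(2,1) = max -> 0.019566
  V(2,2) = exp(-r*dt) * [p*0.038408 + (1-p)*0.158421] = 0.099417; exercise = 0.075393; V(2,2) = max -> 0.099417
  V(1,0) = exp(-r*dt) * [p*0.000000 + (1-p)*0.019566] = 0.009968; exercise = 0.000000; V(1,0) = max -> 0.009968
  V(1,1) = exp(-r*dt) * [p*0.019566 + (1-p)*0.099417] = 0.060179; exercise = 0.000000; V(1,1) = max -> 0.060179
  V(0,0) = exp(-r*dt) * [p*0.009968 + (1-p)*0.060179] = 0.035513; exercise = 0.000000; V(0,0) = max -> 0.035513


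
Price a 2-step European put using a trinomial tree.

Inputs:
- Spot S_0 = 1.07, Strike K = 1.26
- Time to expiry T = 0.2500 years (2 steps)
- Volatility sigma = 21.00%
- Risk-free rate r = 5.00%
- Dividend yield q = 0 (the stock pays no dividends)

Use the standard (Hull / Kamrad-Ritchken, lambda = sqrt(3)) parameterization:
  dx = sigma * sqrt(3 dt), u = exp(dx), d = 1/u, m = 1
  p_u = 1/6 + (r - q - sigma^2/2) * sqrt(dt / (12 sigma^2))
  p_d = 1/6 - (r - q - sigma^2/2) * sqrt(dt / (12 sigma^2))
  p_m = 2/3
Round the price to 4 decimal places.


Answer: Price = V(0,0) = 0.1783

Derivation:
dt = T/N = 0.125000; dx = sigma*sqrt(3*dt) = 0.128598
u = exp(dx) = 1.137233; d = 1/u = 0.879327
p_u = 0.180251, p_m = 0.666667, p_d = 0.153083
Discount per step: exp(-r*dt) = 0.993769
Stock lattice S(k, j) with j the centered position index:
  k=0: S(0,+0) = 1.0700
  k=1: S(1,-1) = 0.9409; S(1,+0) = 1.0700; S(1,+1) = 1.2168
  k=2: S(2,-2) = 0.8273; S(2,-1) = 0.9409; S(2,+0) = 1.0700; S(2,+1) = 1.2168; S(2,+2) = 1.3838
Terminal payoffs V(N, j) = max(K - S_T, 0):
  V(2,-2) = 0.432659; V(2,-1) = 0.319120; V(2,+0) = 0.190000; V(2,+1) = 0.043161; V(2,+2) = 0.000000
Backward induction: V(k, j) = exp(-r*dt) * [p_u * V(k+1, j+1) + p_m * V(k+1, j) + p_d * V(k+1, j-1)]
  V(1,-1) = exp(-r*dt) * [p_u*0.190000 + p_m*0.319120 + p_d*0.432659] = 0.311275
  V(1,+0) = exp(-r*dt) * [p_u*0.043161 + p_m*0.190000 + p_d*0.319120] = 0.182156
  V(1,+1) = exp(-r*dt) * [p_u*0.000000 + p_m*0.043161 + p_d*0.190000] = 0.057499
  V(0,+0) = exp(-r*dt) * [p_u*0.057499 + p_m*0.182156 + p_d*0.311275] = 0.178334


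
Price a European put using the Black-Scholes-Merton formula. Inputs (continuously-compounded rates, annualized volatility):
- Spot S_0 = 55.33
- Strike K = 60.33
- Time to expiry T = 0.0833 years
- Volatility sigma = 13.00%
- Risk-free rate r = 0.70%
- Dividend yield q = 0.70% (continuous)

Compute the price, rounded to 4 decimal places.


d1 = (ln(S/K) + (r - q + 0.5*sigma^2) * T) / (sigma * sqrt(T)) = -2.28704033
d2 = d1 - sigma * sqrt(T) = -2.32456059
exp(-rT) = 0.99941707; exp(-qT) = 0.99941707
P = K * exp(-rT) * N(-d2) - S_0 * exp(-qT) * N(-d1)
N(-d1) = 0.98890327; N(-d2) = 0.98995227
P = 60.3300 * 0.99941707 * 0.98995227 - 55.3300 * 0.99941707 * 0.98890327 = 5.0049

Answer: Price = 5.0049


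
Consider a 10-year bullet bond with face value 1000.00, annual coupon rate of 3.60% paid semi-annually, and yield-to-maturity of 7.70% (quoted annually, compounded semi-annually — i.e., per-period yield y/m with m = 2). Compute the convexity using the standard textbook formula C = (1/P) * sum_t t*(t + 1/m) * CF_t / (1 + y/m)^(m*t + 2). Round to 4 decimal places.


Answer: Convexity = 73.9166

Derivation:
Coupon per period c = face * coupon_rate / m = 18.000000
Periods per year m = 2; per-period yield y/m = 0.038500
Number of cashflows N = 20
Cashflows (t years, CF_t, discount factor 1/(1+y/m)^(m*t), PV):
  t = 0.5000: CF_t = 18.000000, DF = 0.962927, PV = 17.332691
  t = 1.0000: CF_t = 18.000000, DF = 0.927229, PV = 16.690122
  t = 1.5000: CF_t = 18.000000, DF = 0.892854, PV = 16.071374
  t = 2.0000: CF_t = 18.000000, DF = 0.859754, PV = 15.475565
  t = 2.5000: CF_t = 18.000000, DF = 0.827880, PV = 14.901844
  t = 3.0000: CF_t = 18.000000, DF = 0.797188, PV = 14.349392
  t = 3.5000: CF_t = 18.000000, DF = 0.767635, PV = 13.817421
  t = 4.0000: CF_t = 18.000000, DF = 0.739176, PV = 13.305172
  t = 4.5000: CF_t = 18.000000, DF = 0.711773, PV = 12.811913
  t = 5.0000: CF_t = 18.000000, DF = 0.685386, PV = 12.336941
  t = 5.5000: CF_t = 18.000000, DF = 0.659977, PV = 11.879578
  t = 6.0000: CF_t = 18.000000, DF = 0.635509, PV = 11.439169
  t = 6.5000: CF_t = 18.000000, DF = 0.611949, PV = 11.015089
  t = 7.0000: CF_t = 18.000000, DF = 0.589263, PV = 10.606729
  t = 7.5000: CF_t = 18.000000, DF = 0.567417, PV = 10.213509
  t = 8.0000: CF_t = 18.000000, DF = 0.546381, PV = 9.834867
  t = 8.5000: CF_t = 18.000000, DF = 0.526126, PV = 9.470262
  t = 9.0000: CF_t = 18.000000, DF = 0.506621, PV = 9.119174
  t = 9.5000: CF_t = 18.000000, DF = 0.487839, PV = 8.781101
  t = 10.0000: CF_t = 1018.000000, DF = 0.469753, PV = 478.209017
Price P = sum_t PV_t = 717.660930
Convexity numerator sum_t t*(t + 1/m) * CF_t / (1+y/m)^(m*t + 2):
  t = 0.5000: term = 8.035687
  t = 1.0000: term = 23.213347
  t = 1.5000: term = 44.705531
  t = 2.0000: term = 71.746960
  t = 2.5000: term = 103.630660
  t = 3.0000: term = 139.704308
  t = 3.5000: term = 179.366789
  t = 4.0000: term = 222.064942
  t = 4.5000: term = 267.290494
  t = 5.0000: term = 314.577161
  t = 5.5000: term = 363.497923
  t = 6.0000: term = 413.662450
  t = 6.5000: term = 464.714677
  t = 7.0000: term = 516.330517
  t = 7.5000: term = 568.215715
  t = 8.0000: term = 620.103813
  t = 8.5000: term = 671.754251
  t = 9.0000: term = 722.950567
  t = 9.5000: term = 773.498707
  t = 10.0000: term = 46557.972334
Convexity = (1/P) * sum = 53047.036832 / 717.660930 = 73.916573


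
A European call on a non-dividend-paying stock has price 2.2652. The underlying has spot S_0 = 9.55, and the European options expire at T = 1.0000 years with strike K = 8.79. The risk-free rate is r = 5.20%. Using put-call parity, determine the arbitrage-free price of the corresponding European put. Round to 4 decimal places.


Answer: Put price = 1.0598

Derivation:
Put-call parity: C - P = S_0 * exp(-qT) - K * exp(-rT).
S_0 * exp(-qT) = 9.5500 * 1.00000000 = 9.55000000
K * exp(-rT) = 8.7900 * 0.94932887 = 8.34460074
P = C - S*exp(-qT) + K*exp(-rT)
P = 2.2652 - 9.55000000 + 8.34460074 = 1.0598


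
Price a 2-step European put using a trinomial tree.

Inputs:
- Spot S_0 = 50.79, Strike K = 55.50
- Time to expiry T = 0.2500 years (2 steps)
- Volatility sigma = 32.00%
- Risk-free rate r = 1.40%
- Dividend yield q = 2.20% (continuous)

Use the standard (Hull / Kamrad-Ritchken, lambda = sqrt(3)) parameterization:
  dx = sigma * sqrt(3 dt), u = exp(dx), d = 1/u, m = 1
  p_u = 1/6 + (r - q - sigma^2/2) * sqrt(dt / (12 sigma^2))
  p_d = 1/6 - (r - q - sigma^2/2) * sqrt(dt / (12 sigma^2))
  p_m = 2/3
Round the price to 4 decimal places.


Answer: Price = V(0,0) = 6.4594

Derivation:
dt = T/N = 0.125000; dx = sigma*sqrt(3*dt) = 0.195959
u = exp(dx) = 1.216477; d = 1/u = 0.822046
p_u = 0.147785, p_m = 0.666667, p_d = 0.185548
Discount per step: exp(-r*dt) = 0.998252
Stock lattice S(k, j) with j the centered position index:
  k=0: S(0,+0) = 50.7900
  k=1: S(1,-1) = 41.7517; S(1,+0) = 50.7900; S(1,+1) = 61.7849
  k=2: S(2,-2) = 34.3218; S(2,-1) = 41.7517; S(2,+0) = 50.7900; S(2,+1) = 61.7849; S(2,+2) = 75.1599
Terminal payoffs V(N, j) = max(K - S_T, 0):
  V(2,-2) = 21.178186; V(2,-1) = 13.748294; V(2,+0) = 4.710000; V(2,+1) = 0.000000; V(2,+2) = 0.000000
Backward induction: V(k, j) = exp(-r*dt) * [p_u * V(k+1, j+1) + p_m * V(k+1, j) + p_d * V(k+1, j-1)]
  V(1,-1) = exp(-r*dt) * [p_u*4.710000 + p_m*13.748294 + p_d*21.178186] = 13.767058
  V(1,+0) = exp(-r*dt) * [p_u*0.000000 + p_m*4.710000 + p_d*13.748294] = 5.681020
  V(1,+1) = exp(-r*dt) * [p_u*0.000000 + p_m*0.000000 + p_d*4.710000] = 0.872404
  V(0,+0) = exp(-r*dt) * [p_u*0.872404 + p_m*5.681020 + p_d*13.767058] = 6.459413


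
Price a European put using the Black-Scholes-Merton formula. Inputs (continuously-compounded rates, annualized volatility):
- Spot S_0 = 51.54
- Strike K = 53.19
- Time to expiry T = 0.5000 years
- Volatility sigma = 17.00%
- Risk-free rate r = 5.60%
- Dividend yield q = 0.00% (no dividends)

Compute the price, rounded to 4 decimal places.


d1 = (ln(S/K) + (r - q + 0.5*sigma^2) * T) / (sigma * sqrt(T)) = 0.03088639
d2 = d1 - sigma * sqrt(T) = -0.08932176
exp(-rT) = 0.97238837; exp(-qT) = 1.00000000
P = K * exp(-rT) * N(-d2) - S_0 * exp(-qT) * N(-d1)
N(-d1) = 0.48768007; N(-d2) = 0.53558690
P = 53.1900 * 0.97238837 * 0.53558690 - 51.5400 * 1.00000000 * 0.48768007 = 2.5662

Answer: Price = 2.5662


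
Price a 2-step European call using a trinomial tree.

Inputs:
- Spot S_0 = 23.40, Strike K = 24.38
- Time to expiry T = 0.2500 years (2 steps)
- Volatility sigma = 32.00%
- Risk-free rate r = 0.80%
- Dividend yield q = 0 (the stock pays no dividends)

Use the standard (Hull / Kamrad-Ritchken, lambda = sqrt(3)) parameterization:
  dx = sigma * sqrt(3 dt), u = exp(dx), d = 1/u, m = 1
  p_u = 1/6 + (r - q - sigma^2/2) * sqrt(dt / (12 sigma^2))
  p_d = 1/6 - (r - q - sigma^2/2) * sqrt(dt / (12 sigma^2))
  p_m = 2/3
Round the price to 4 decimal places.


Answer: Price = V(0,0) = 1.0702

Derivation:
dt = T/N = 0.125000; dx = sigma*sqrt(3*dt) = 0.195959
u = exp(dx) = 1.216477; d = 1/u = 0.822046
p_u = 0.152888, p_m = 0.666667, p_d = 0.180445
Discount per step: exp(-r*dt) = 0.999000
Stock lattice S(k, j) with j the centered position index:
  k=0: S(0,+0) = 23.4000
  k=1: S(1,-1) = 19.2359; S(1,+0) = 23.4000; S(1,+1) = 28.4656
  k=2: S(2,-2) = 15.8128; S(2,-1) = 19.2359; S(2,+0) = 23.4000; S(2,+1) = 28.4656; S(2,+2) = 34.6277
Terminal payoffs V(N, j) = max(S_T - K, 0):
  V(2,-2) = 0.000000; V(2,-1) = 0.000000; V(2,+0) = 0.000000; V(2,+1) = 4.085568; V(2,+2) = 10.247715
Backward induction: V(k, j) = exp(-r*dt) * [p_u * V(k+1, j+1) + p_m * V(k+1, j) + p_d * V(k+1, j-1)]
  V(1,-1) = exp(-r*dt) * [p_u*0.000000 + p_m*0.000000 + p_d*0.000000] = 0.000000
  V(1,+0) = exp(-r*dt) * [p_u*4.085568 + p_m*0.000000 + p_d*0.000000] = 0.624011
  V(1,+1) = exp(-r*dt) * [p_u*10.247715 + p_m*4.085568 + p_d*0.000000] = 4.286179
  V(0,+0) = exp(-r*dt) * [p_u*4.286179 + p_m*0.624011 + p_d*0.000000] = 1.070243


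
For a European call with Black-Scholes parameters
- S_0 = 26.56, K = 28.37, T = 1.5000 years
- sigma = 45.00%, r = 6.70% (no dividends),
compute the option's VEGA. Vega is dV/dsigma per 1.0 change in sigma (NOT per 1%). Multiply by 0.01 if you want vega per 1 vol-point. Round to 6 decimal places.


d1 = 0.3383000731; d2 = -0.2128351190
phi(d1) = 0.3767543095; exp(-qT) = 1.0000000000; exp(-rT) = 0.9043851124
Vega = S * exp(-qT) * phi(d1) * sqrt(T) = 26.5600 * 1.0000000000 * 0.3767543095 * 1.2247448714 = 12.255525

Answer: Vega = 12.255525


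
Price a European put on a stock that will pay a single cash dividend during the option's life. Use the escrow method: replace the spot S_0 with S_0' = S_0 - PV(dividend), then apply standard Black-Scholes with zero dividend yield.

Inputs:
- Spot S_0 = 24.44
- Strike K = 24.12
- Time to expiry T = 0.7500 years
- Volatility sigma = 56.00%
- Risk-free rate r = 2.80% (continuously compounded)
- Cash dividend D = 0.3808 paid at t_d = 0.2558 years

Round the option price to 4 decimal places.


Answer: Price = 4.3495

Derivation:
PV(D) = D * exp(-r * t_d) = 0.3808 * 0.99286319 = 0.37808230
S_0' = S_0 - PV(D) = 24.4400 - 0.37808230 = 24.06191770
d1 = (ln(S_0'/K) + (r + sigma^2/2)*T) / (sigma*sqrt(T)) = 0.28081707
d2 = d1 - sigma*sqrt(T) = -0.20415716
exp(-rT) = 0.97921896
N(-d1) = 0.38942536; N(-d2) = 0.58088466
P = K * exp(-rT) * N(-d2) - S_0' * N(-d1) = 24.1200 * 0.97921896 * 0.58088466 - 24.06191770 * 0.38942536 = 4.3495


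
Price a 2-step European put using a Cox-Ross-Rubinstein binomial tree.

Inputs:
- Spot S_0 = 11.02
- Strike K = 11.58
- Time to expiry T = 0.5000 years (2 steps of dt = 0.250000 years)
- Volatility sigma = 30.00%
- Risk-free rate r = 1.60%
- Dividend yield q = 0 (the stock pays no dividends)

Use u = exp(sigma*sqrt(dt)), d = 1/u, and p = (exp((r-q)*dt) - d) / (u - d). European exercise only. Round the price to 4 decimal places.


Answer: Price = V(0,0) = 1.2081

Derivation:
dt = T/N = 0.250000
u = exp(sigma*sqrt(dt)) = 1.161834; d = 1/u = 0.860708
p = (exp((r-q)*dt) - d) / (u - d) = 0.475880
Discount per step: exp(-r*dt) = 0.996008
Stock lattice S(k, i) with i counting down-moves:
  k=0: S(0,0) = 11.0200
  k=1: S(1,0) = 12.8034; S(1,1) = 9.4850
  k=2: S(2,0) = 14.8754; S(2,1) = 11.0200; S(2,2) = 8.1638
Terminal payoffs V(N, i) = max(K - S_T, 0):
  V(2,0) = 0.000000; V(2,1) = 0.560000; V(2,2) = 3.416183
Backward induction: V(k, i) = exp(-r*dt) * [p * V(k+1, i) + (1-p) * V(k+1, i+1)].
  V(1,0) = exp(-r*dt) * [p*0.000000 + (1-p)*0.560000] = 0.292335
  V(1,1) = exp(-r*dt) * [p*0.560000 + (1-p)*3.416183] = 2.048771
  V(0,0) = exp(-r*dt) * [p*0.292335 + (1-p)*2.048771] = 1.208076


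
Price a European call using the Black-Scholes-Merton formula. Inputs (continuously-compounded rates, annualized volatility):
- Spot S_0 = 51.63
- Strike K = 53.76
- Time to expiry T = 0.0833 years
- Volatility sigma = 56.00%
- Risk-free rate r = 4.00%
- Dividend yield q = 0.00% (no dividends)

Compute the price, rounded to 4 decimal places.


Answer: Price = 2.5013

Derivation:
d1 = (ln(S/K) + (r - q + 0.5*sigma^2) * T) / (sigma * sqrt(T)) = -0.14869759
d2 = d1 - sigma * sqrt(T) = -0.31032333
exp(-rT) = 0.99667354; exp(-qT) = 1.00000000
C = S_0 * exp(-qT) * N(d1) - K * exp(-rT) * N(d2)
N(d1) = 0.44089613; N(d2) = 0.37815755
C = 51.6300 * 1.00000000 * 0.44089613 - 53.7600 * 0.99667354 * 0.37815755 = 2.5013


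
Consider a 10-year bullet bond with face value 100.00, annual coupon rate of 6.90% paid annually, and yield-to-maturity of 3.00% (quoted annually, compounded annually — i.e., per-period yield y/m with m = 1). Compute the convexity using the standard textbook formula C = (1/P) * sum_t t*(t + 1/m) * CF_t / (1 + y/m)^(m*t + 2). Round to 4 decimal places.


Coupon per period c = face * coupon_rate / m = 6.900000
Periods per year m = 1; per-period yield y/m = 0.030000
Number of cashflows N = 10
Cashflows (t years, CF_t, discount factor 1/(1+y/m)^(m*t), PV):
  t = 1.0000: CF_t = 6.900000, DF = 0.970874, PV = 6.699029
  t = 2.0000: CF_t = 6.900000, DF = 0.942596, PV = 6.503912
  t = 3.0000: CF_t = 6.900000, DF = 0.915142, PV = 6.314477
  t = 4.0000: CF_t = 6.900000, DF = 0.888487, PV = 6.130561
  t = 5.0000: CF_t = 6.900000, DF = 0.862609, PV = 5.952001
  t = 6.0000: CF_t = 6.900000, DF = 0.837484, PV = 5.778641
  t = 7.0000: CF_t = 6.900000, DF = 0.813092, PV = 5.610331
  t = 8.0000: CF_t = 6.900000, DF = 0.789409, PV = 5.446924
  t = 9.0000: CF_t = 6.900000, DF = 0.766417, PV = 5.288275
  t = 10.0000: CF_t = 106.900000, DF = 0.744094, PV = 79.543640
Price P = sum_t PV_t = 133.267791
Convexity numerator sum_t t*(t + 1/m) * CF_t / (1+y/m)^(m*t + 2):
  t = 1.0000: term = 12.628955
  t = 2.0000: term = 36.783364
  t = 3.0000: term = 71.424007
  t = 4.0000: term = 115.572827
  t = 5.0000: term = 168.309943
  t = 6.0000: term = 228.770796
  t = 7.0000: term = 296.143425
  t = 8.0000: term = 369.665857
  t = 9.0000: term = 448.623613
  t = 10.0000: term = 8247.526011
Convexity = (1/P) * sum = 9995.448799 / 133.267791 = 75.002735

Answer: Convexity = 75.0027


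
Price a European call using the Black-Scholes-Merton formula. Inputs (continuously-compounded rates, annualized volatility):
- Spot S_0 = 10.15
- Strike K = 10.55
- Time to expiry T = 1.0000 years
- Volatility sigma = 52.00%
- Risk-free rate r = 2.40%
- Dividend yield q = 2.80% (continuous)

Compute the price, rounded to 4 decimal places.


Answer: Price = 1.8605

Derivation:
d1 = (ln(S/K) + (r - q + 0.5*sigma^2) * T) / (sigma * sqrt(T)) = 0.17797663
d2 = d1 - sigma * sqrt(T) = -0.34202337
exp(-rT) = 0.97628571; exp(-qT) = 0.97238837
C = S_0 * exp(-qT) * N(d1) - K * exp(-rT) * N(d2)
N(d1) = 0.57062933; N(d2) = 0.36616665
C = 10.1500 * 0.97238837 * 0.57062933 - 10.5500 * 0.97628571 * 0.36616665 = 1.8605


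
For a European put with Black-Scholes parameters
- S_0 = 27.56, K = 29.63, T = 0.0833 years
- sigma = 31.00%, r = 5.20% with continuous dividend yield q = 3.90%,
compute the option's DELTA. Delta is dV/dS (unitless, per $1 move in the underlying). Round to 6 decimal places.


Answer: Delta = -0.771645

Derivation:
d1 = -0.7526031380; d2 = -0.8420745301
phi(d1) = 0.3005490607; exp(-qT) = 0.9967565713; exp(-rT) = 0.9956777678
N(-d1) = 0.7741557843
Delta = -exp(-qT) * N(-d1) = -0.9967565713 * 0.7741557843 = -0.771645


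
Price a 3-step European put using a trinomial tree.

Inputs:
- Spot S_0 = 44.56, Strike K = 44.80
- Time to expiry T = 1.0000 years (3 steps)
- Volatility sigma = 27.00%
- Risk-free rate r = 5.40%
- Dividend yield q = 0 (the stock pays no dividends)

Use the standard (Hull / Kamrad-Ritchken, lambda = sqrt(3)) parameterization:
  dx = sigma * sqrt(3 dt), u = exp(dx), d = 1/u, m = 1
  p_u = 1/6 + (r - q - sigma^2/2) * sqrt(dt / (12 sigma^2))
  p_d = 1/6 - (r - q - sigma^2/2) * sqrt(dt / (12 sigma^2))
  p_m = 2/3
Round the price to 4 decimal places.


Answer: Price = V(0,0) = 3.3036

Derivation:
dt = T/N = 0.333333; dx = sigma*sqrt(3*dt) = 0.270000
u = exp(dx) = 1.309964; d = 1/u = 0.763379
p_u = 0.177500, p_m = 0.666667, p_d = 0.155833
Discount per step: exp(-r*dt) = 0.982161
Stock lattice S(k, j) with j the centered position index:
  k=0: S(0,+0) = 44.5600
  k=1: S(1,-1) = 34.0162; S(1,+0) = 44.5600; S(1,+1) = 58.3720
  k=2: S(2,-2) = 25.9673; S(2,-1) = 34.0162; S(2,+0) = 44.5600; S(2,+1) = 58.3720; S(2,+2) = 76.4653
  k=3: S(3,-3) = 19.8229; S(3,-2) = 25.9673; S(3,-1) = 34.0162; S(3,+0) = 44.5600; S(3,+1) = 58.3720; S(3,+2) = 76.4653; S(3,+3) = 100.1668
Terminal payoffs V(N, j) = max(K - S_T, 0):
  V(3,-3) = 24.977125; V(3,-2) = 18.832738; V(3,-1) = 10.783810; V(3,+0) = 0.240000; V(3,+1) = 0.000000; V(3,+2) = 0.000000; V(3,+3) = 0.000000
Backward induction: V(k, j) = exp(-r*dt) * [p_u * V(k+1, j+1) + p_m * V(k+1, j) + p_d * V(k+1, j-1)]
  V(2,-2) = exp(-r*dt) * [p_u*10.783810 + p_m*18.832738 + p_d*24.977125] = 18.034002
  V(2,-1) = exp(-r*dt) * [p_u*0.240000 + p_m*10.783810 + p_d*18.832738] = 9.985214
  V(2,+0) = exp(-r*dt) * [p_u*0.000000 + p_m*0.240000 + p_d*10.783810] = 1.807645
  V(2,+1) = exp(-r*dt) * [p_u*0.000000 + p_m*0.000000 + p_d*0.240000] = 0.036733
  V(2,+2) = exp(-r*dt) * [p_u*0.000000 + p_m*0.000000 + p_d*0.000000] = 0.000000
  V(1,-1) = exp(-r*dt) * [p_u*1.807645 + p_m*9.985214 + p_d*18.034002] = 9.613358
  V(1,+0) = exp(-r*dt) * [p_u*0.036733 + p_m*1.807645 + p_d*9.985214] = 2.718274
  V(1,+1) = exp(-r*dt) * [p_u*0.000000 + p_m*0.036733 + p_d*1.807645] = 0.300718
  V(0,+0) = exp(-r*dt) * [p_u*0.300718 + p_m*2.718274 + p_d*9.613358] = 3.303638


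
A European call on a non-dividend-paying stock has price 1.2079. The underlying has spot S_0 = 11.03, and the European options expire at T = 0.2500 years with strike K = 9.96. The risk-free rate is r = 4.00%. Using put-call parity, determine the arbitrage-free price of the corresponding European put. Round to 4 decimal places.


Answer: Put price = 0.0388

Derivation:
Put-call parity: C - P = S_0 * exp(-qT) - K * exp(-rT).
S_0 * exp(-qT) = 11.0300 * 1.00000000 = 11.03000000
K * exp(-rT) = 9.9600 * 0.99004983 = 9.86089634
P = C - S*exp(-qT) + K*exp(-rT)
P = 1.2079 - 11.03000000 + 9.86089634 = 0.0388


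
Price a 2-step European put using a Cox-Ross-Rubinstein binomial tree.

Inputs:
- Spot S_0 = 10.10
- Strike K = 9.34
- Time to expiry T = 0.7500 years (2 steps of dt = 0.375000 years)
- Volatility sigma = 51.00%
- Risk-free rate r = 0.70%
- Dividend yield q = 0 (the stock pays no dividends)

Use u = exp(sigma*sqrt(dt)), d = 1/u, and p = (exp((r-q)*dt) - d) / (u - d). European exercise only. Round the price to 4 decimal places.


Answer: Price = V(0,0) = 1.2855

Derivation:
dt = T/N = 0.375000
u = exp(sigma*sqrt(dt)) = 1.366578; d = 1/u = 0.731755
p = (exp((r-q)*dt) - d) / (u - d) = 0.426691
Discount per step: exp(-r*dt) = 0.997378
Stock lattice S(k, i) with i counting down-moves:
  k=0: S(0,0) = 10.1000
  k=1: S(1,0) = 13.8024; S(1,1) = 7.3907
  k=2: S(2,0) = 18.8621; S(2,1) = 10.1000; S(2,2) = 5.4082
Terminal payoffs V(N, i) = max(K - S_T, 0):
  V(2,0) = 0.000000; V(2,1) = 0.000000; V(2,2) = 3.931804
Backward induction: V(k, i) = exp(-r*dt) * [p * V(k+1, i) + (1-p) * V(k+1, i+1)].
  V(1,0) = exp(-r*dt) * [p*0.000000 + (1-p)*0.000000] = 0.000000
  V(1,1) = exp(-r*dt) * [p*0.000000 + (1-p)*3.931804] = 2.248228
  V(0,0) = exp(-r*dt) * [p*0.000000 + (1-p)*2.248228] = 1.285549


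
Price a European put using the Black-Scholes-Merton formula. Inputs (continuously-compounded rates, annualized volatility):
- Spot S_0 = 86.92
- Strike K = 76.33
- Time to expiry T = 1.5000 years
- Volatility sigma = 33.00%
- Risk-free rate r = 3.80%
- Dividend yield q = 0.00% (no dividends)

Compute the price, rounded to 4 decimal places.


d1 = (ln(S/K) + (r - q + 0.5*sigma^2) * T) / (sigma * sqrt(T)) = 0.66457158
d2 = d1 - sigma * sqrt(T) = 0.26040577
exp(-rT) = 0.94459407; exp(-qT) = 1.00000000
P = K * exp(-rT) * N(-d2) - S_0 * exp(-qT) * N(-d1)
N(-d1) = 0.25316228; N(-d2) = 0.39727540
P = 76.3300 * 0.94459407 * 0.39727540 - 86.9200 * 1.00000000 * 0.25316228 = 6.6390

Answer: Price = 6.6390


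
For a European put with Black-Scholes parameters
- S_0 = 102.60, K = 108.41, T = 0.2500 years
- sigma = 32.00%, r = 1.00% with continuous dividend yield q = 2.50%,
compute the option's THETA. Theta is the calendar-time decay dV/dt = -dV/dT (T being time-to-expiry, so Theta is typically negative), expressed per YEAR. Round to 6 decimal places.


Answer: Theta = -13.324269

Derivation:
d1 = -0.2877025184; d2 = -0.4477025184
phi(d1) = 0.3827685032; exp(-qT) = 0.9937694906; exp(-rT) = 0.9975031224
Theta = -S*exp(-qT)*phi(d1)*sigma/(2*sqrt(T)) + r*K*exp(-rT)*N(-d2) - q*S*exp(-qT)*N(-d1)
N(-d1) = 0.6132127689; N(-d2) = 0.6728160480; sqrt(T) = 0.5000000000
Term 1 = -102.6000 * 0.9937694906 * 0.3827685032 * 0.3200 / (2 * 0.5000000000) = -12.4887563397
Term 2 = 0.0100 * 108.4100 * 0.9975031224 * 0.6728160480 = 0.7275786554
Term 3 = -0.0250 * 102.6000 * 0.9937694906 * 0.6132127689 = -1.5630908416
Theta = -12.4887563397 + (0.7275786554) + (-1.5630908416) = -13.324269


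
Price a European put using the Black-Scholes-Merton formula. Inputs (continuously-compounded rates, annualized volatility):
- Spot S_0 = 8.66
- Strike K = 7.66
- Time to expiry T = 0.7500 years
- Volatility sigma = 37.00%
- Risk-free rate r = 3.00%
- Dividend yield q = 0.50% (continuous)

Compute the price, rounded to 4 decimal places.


d1 = (ln(S/K) + (r - q + 0.5*sigma^2) * T) / (sigma * sqrt(T)) = 0.60166214
d2 = d1 - sigma * sqrt(T) = 0.28123274
exp(-rT) = 0.97775124; exp(-qT) = 0.99625702
P = K * exp(-rT) * N(-d2) - S_0 * exp(-qT) * N(-d1)
N(-d1) = 0.27369953; N(-d2) = 0.38926595
P = 7.6600 * 0.97775124 * 0.38926595 - 8.6600 * 0.99625702 * 0.27369953 = 0.5541

Answer: Price = 0.5541


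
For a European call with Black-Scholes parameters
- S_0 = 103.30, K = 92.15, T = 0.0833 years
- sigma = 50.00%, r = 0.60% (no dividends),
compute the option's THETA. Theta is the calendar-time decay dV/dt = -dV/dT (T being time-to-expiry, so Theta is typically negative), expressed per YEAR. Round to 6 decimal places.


d1 = 0.8671133113; d2 = 0.7228046144
phi(d1) = 0.2739303833; exp(-qT) = 1.0000000000; exp(-rT) = 0.9995003249
Theta = -S*exp(-qT)*phi(d1)*sigma/(2*sqrt(T)) - r*K*exp(-rT)*N(d2) + q*S*exp(-qT)*N(d1)
N(d1) = 0.8070600361; N(d2) = 0.7651000340; sqrt(T) = 0.2886173938
Term 1 = -103.3000 * 1.0000000000 * 0.2739303833 * 0.5000 / (2 * 0.2886173938) = -24.5108309502
Term 2 = -0.0060 * 92.1500 * 0.9995003249 * 0.7651000340 = -0.4228124343
Term 3 = 0 (no dividend yield, q = 0)
Theta = -24.5108309502 + (-0.4228124343) + (0.0000000000) = -24.933643

Answer: Theta = -24.933643


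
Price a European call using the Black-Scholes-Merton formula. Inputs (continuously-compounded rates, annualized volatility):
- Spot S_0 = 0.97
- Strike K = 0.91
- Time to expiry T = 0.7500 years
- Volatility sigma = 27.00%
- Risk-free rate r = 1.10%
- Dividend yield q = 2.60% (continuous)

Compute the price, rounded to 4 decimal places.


Answer: Price = 0.1128

Derivation:
d1 = (ln(S/K) + (r - q + 0.5*sigma^2) * T) / (sigma * sqrt(T)) = 0.34187250
d2 = d1 - sigma * sqrt(T) = 0.10804564
exp(-rT) = 0.99178394; exp(-qT) = 0.98068890
C = S_0 * exp(-qT) * N(d1) - K * exp(-rT) * N(d2)
N(d1) = 0.63377658; N(d2) = 0.54302025
C = 0.9700 * 0.98068890 * 0.63377658 - 0.9100 * 0.99178394 * 0.54302025 = 0.1128


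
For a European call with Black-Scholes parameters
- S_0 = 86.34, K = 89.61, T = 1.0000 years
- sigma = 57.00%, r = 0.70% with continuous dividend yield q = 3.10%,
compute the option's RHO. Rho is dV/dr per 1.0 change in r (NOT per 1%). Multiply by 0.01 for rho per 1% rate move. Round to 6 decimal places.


d1 = 0.1776773144; d2 = -0.3923226856
phi(d1) = 0.3926945691; exp(-qT) = 0.9694755731; exp(-rT) = 0.9930244429
N(d2) = 0.3474099019
Rho = K*T*exp(-rT)*N(d2) = 89.6100 * 1.0000 * 0.9930244429 * 0.3474099019 = 30.914242

Answer: Rho = 30.914242
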